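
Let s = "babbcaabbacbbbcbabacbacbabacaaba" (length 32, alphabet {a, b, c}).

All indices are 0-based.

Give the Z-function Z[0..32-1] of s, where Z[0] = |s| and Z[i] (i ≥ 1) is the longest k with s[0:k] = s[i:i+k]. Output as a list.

Z[0]=32
i=1: outside box; Z[1]=0
i=2: outside box; Z[2]=1 grow→box=[2,3)
i=3: outside box; Z[3]=1 grow→box=[3,4)
i=4: outside box; Z[4]=0
i=5: outside box; Z[5]=0
i=6: outside box; Z[6]=0
i=7: outside box; Z[7]=1 grow→box=[7,8)
i=8: outside box; Z[8]=2 grow→box=[8,10)
i=9: min(r-i=1, Z[1]=0)=0; Z[9]=0
i=10: outside box; Z[10]=0
i=11: outside box; Z[11]=1 grow→box=[11,12)
i=12: outside box; Z[12]=1 grow→box=[12,13)
i=13: outside box; Z[13]=1 grow→box=[13,14)
i=14: outside box; Z[14]=0
i=15: outside box; Z[15]=3 grow→box=[15,18)
i=16: min(r-i=2, Z[1]=0)=0; Z[16]=0
i=17: min(r-i=1, Z[2]=1)=1; Z[17]=2 grow→box=[17,19)
i=18: min(r-i=1, Z[1]=0)=0; Z[18]=0
i=19: outside box; Z[19]=0
i=20: outside box; Z[20]=2 grow→box=[20,22)
i=21: min(r-i=1, Z[1]=0)=0; Z[21]=0
i=22: outside box; Z[22]=0
i=23: outside box; Z[23]=3 grow→box=[23,26)
i=24: min(r-i=2, Z[1]=0)=0; Z[24]=0
i=25: min(r-i=1, Z[2]=1)=1; Z[25]=2 grow→box=[25,27)
i=26: min(r-i=1, Z[1]=0)=0; Z[26]=0
i=27: outside box; Z[27]=0
i=28: outside box; Z[28]=0
i=29: outside box; Z[29]=0
i=30: outside box; Z[30]=2 grow→box=[30,32)
i=31: min(r-i=1, Z[1]=0)=0; Z[31]=0

[32, 0, 1, 1, 0, 0, 0, 1, 2, 0, 0, 1, 1, 1, 0, 3, 0, 2, 0, 0, 2, 0, 0, 3, 0, 2, 0, 0, 0, 0, 2, 0]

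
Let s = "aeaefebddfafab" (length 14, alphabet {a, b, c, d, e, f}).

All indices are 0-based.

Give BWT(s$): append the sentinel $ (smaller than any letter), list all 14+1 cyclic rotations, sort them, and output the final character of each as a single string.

rank  rotation         last
    0  $aeaefebddfafab  b
    1  ab$aeaefebddfaf  f
    2  aeaefebddfafab$  $
    3  aefebddfafab$ae  e
    4  afab$aeaefebddf  f
    5  b$aeaefebddfafa  a
    6  bddfafab$aeaefe  e
    7  ddfafab$aeaefeb  b
    8  dfafab$aeaefebd  d
    9  eaefebddfafab$a  a
   10  ebddfafab$aeaef  f
   11  efebddfafab$aea  a
   12  fab$aeaefebddfa  a
   13  fafab$aeaefebdd  d
   14  febddfafab$aeae  e

bf$efaebdafaade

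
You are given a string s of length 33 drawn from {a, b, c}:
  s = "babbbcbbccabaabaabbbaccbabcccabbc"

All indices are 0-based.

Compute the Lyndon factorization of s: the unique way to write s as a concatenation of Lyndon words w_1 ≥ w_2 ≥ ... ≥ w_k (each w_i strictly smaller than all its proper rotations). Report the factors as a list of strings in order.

emit factor 1: 'b' (i=0, period=1)
emit factor 2: 'abbbcbbcc' (i=1, period=9)
emit factor 3: 'ab' (i=10, period=2)
emit factor 4: 'aabaabbbaccbabcccabbc' (i=12, period=21)

["b", "abbbcbbcc", "ab", "aabaabbbaccbabcccabbc"]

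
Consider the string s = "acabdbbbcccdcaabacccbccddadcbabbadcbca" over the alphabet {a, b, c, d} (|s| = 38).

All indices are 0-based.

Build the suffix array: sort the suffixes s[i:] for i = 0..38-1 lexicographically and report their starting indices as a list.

[37, 13, 14, 29, 2, 0, 16, 25, 32, 28, 15, 31, 30, 5, 6, 35, 7, 20, 3, 36, 12, 1, 27, 34, 19, 18, 17, 8, 9, 21, 10, 22, 24, 4, 11, 26, 33, 23]

rank→(start, suffix):
  0 → (37, 'a')
  1 → (13, 'aabacccbccddadcbabbadcbca')
  2 → (14, 'abacccbccddadcbabbadcbca')
  3 → (29, 'abbadcbca')
  4 → (2, 'abdbbbcccdcaabacccbccddadcbabbadcbca')
  5 → (0, 'acabdbbbcccdcaabacccbccddadcbabbadcbca')
  6 → (16, 'acccbccddadcbabbadcbca')
  7 → (25, 'adcbabbadcbca')
  8 → (32, 'adcbca')
  9 → (28, 'babbadcbca')
  10 → (15, 'bacccbccddadcbabbadcbca')
  11 → (31, 'badcbca')
  12 → (30, 'bbadcbca')
  13 → (5, 'bbbcccdcaabacccbccddadcbabbadcbca')
  14 → (6, 'bbcccdcaabacccbccddadcbabbadcbca')
  15 → (35, 'bca')
  16 → (7, 'bcccdcaabacccbccddadcbabbadcbca')
  17 → (20, 'bccddadcbabbadcbca')
  18 → (3, 'bdbbbcccdcaabacccbccddadcbabbadcbca')
  19 → (36, 'ca')
  20 → (12, 'caabacccbccddadcbabbadcbca')
  21 → (1, 'cabdbbbcccdcaabacccbccddadcbabbadcbca')
  22 → (27, 'cbabbadcbca')
  23 → (34, 'cbca')
  24 → (19, 'cbccddadcbabbadcbca')
  25 → (18, 'ccbccddadcbabbadcbca')
  26 → (17, 'cccbccddadcbabbadcbca')
  27 → (8, 'cccdcaabacccbccddadcbabbadcbca')
  28 → (9, 'ccdcaabacccbccddadcbabbadcbca')
  29 → (21, 'ccddadcbabbadcbca')
  30 → (10, 'cdcaabacccbccddadcbabbadcbca')
  31 → (22, 'cddadcbabbadcbca')
  32 → (24, 'dadcbabbadcbca')
  33 → (4, 'dbbbcccdcaabacccbccddadcbabbadcbca')
  34 → (11, 'dcaabacccbccddadcbabbadcbca')
  35 → (26, 'dcbabbadcbca')
  36 → (33, 'dcbca')
  37 → (23, 'ddadcbabbadcbca')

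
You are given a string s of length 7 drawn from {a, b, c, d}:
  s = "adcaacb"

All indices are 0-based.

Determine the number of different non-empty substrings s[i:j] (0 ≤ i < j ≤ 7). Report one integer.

sorted suffixes:
  #0 SA[0]=3  'aacb'
  #1 SA[1]=4  'acb'
  #2 SA[2]=0  'adcaacb'
  #3 SA[3]=6  'b'
  #4 SA[4]=2  'caacb'
  #5 SA[5]=5  'cb'
  #6 SA[6]=1  'dcaacb'

SA = [3, 4, 0, 6, 2, 5, 1]
[i] adj suffixes → lcp
  [1] 3/4 → 1 ('a')
  [2] 4/0 → 1 ('a')
  [3] 0/6 → 0 ('')
  [4] 6/2 → 0 ('')
  [5] 2/5 → 1 ('c')
  [6] 5/1 → 0 ('')

n(n+1)/2 = 7·8/2 = 28
Σ LCP = 0 + 1 + 1 + 0 + 0 + 1 + 0 = 3
distinct = 28 − 3 = 25

25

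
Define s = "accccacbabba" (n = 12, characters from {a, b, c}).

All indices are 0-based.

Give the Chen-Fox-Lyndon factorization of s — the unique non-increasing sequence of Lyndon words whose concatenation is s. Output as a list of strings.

emit factor 1: 'acccc' (i=0, period=5)
emit factor 2: 'acb' (i=5, period=3)
emit factor 3: 'abb' (i=8, period=3)
emit factor 4: 'a' (i=11, period=1)

["acccc", "acb", "abb", "a"]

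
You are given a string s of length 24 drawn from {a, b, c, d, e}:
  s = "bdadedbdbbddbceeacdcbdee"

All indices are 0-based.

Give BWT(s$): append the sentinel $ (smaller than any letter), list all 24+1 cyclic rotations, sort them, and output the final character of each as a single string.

eeddd$dbcdabbbdecbabeeddc

rank  rotation                   last
    0  $bdadedbdbbddbceeacdcbdee  e
    1  acdcbdee$bdadedbdbbddbcee  e
    2  adedbdbbddbceeacdcbdee$bd  d
    3  bbddbceeacdcbdee$bdadedbd  d
    4  bceeacdcbdee$bdadedbdbbdd  d
    5  bdadedbdbbddbceeacdcbdee$  $
    6  bdbbddbceeacdcbdee$bdaded  d
    7  bddbceeacdcbdee$bdadedbdb  b
    8  bdee$bdadedbdbbddbceeacdc  c
    9  cbdee$bdadedbdbbddbceeacd  d
   10  cdcbdee$bdadedbdbbddbceea  a
   11  ceeacdcbdee$bdadedbdbbddb  b
   12  dadedbdbbddbceeacdcbdee$b  b
   13  dbbddbceeacdcbdee$bdadedb  b
   14  dbceeacdcbdee$bdadedbdbbd  d
   15  dbdbbddbceeacdcbdee$bdade  e
   16  dcbdee$bdadedbdbbddbceeac  c
   17  ddbceeacdcbdee$bdadedbdbb  b
   18  dedbdbbddbceeacdcbdee$bda  a
   19  dee$bdadedbdbbddbceeacdcb  b
   20  e$bdadedbdbbddbceeacdcbde  e
   21  eacdcbdee$bdadedbdbbddbce  e
   22  edbdbbddbceeacdcbdee$bdad  d
   23  ee$bdadedbdbbddbceeacdcbd  d
   24  eeacdcbdee$bdadedbdbbddbc  c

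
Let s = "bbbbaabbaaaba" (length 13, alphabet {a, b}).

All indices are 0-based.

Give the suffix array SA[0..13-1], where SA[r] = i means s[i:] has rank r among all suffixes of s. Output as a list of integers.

[12, 8, 9, 4, 10, 5, 11, 7, 3, 6, 2, 1, 0]

rank | idx | suffix
   0 |  12 | a
   1 |   8 | aaaba
   2 |   9 | aaba
   3 |   4 | aabbaaaba
   4 |  10 | aba
   5 |   5 | abbaaaba
   6 |  11 | ba
   7 |   7 | baaaba
   8 |   3 | baabbaaaba
   9 |   6 | bbaaaba
  10 |   2 | bbaabbaaaba
  11 |   1 | bbbaabbaaaba
  12 |   0 | bbbbaabbaaaba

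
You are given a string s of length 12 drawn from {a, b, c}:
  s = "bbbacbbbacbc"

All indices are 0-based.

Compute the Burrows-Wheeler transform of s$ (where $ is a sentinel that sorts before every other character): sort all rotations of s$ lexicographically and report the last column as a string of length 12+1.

cbbbbbb$ccbaa

rank  rotation       last
    0  $bbbacbbbacbc  c
    1  acbbbacbc$bbb  b
    2  acbc$bbbacbbb  b
    3  bacbbbacbc$bb  b
    4  bacbc$bbbacbb  b
    5  bbacbbbacbc$b  b
    6  bbacbc$bbbacb  b
    7  bbbacbbbacbc$  $
    8  bbbacbc$bbbac  c
    9  bc$bbbacbbbac  c
   10  c$bbbacbbbacb  b
   11  cbbbacbc$bbba  a
   12  cbc$bbbacbbba  a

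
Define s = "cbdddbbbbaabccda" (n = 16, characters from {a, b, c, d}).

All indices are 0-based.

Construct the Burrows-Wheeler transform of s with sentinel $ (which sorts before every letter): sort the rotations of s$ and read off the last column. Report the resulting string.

rank  rotation           last
    0  $cbdddbbbbaabccda  a
    1  a$cbdddbbbbaabccd  d
    2  aabccda$cbdddbbbb  b
    3  abccda$cbdddbbbba  a
    4  baabccda$cbdddbbb  b
    5  bbaabccda$cbdddbb  b
    6  bbbaabccda$cbdddb  b
    7  bbbbaabccda$cbddd  d
    8  bccda$cbdddbbbbaa  a
    9  bdddbbbbaabccda$c  c
   10  cbdddbbbbaabccda$  $
   11  ccda$cbdddbbbbaab  b
   12  cda$cbdddbbbbaabc  c
   13  da$cbdddbbbbaabcc  c
   14  dbbbbaabccda$cbdd  d
   15  ddbbbbaabccda$cbd  d
   16  dddbbbbaabccda$cb  b

adbabbbdac$bccddb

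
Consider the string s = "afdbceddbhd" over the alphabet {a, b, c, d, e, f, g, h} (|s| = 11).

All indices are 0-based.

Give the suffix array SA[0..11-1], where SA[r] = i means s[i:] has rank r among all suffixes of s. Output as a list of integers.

rank→(start, suffix):
  0 → (0, 'afdbceddbhd')
  1 → (3, 'bceddbhd')
  2 → (8, 'bhd')
  3 → (4, 'ceddbhd')
  4 → (10, 'd')
  5 → (2, 'dbceddbhd')
  6 → (7, 'dbhd')
  7 → (6, 'ddbhd')
  8 → (5, 'eddbhd')
  9 → (1, 'fdbceddbhd')
  10 → (9, 'hd')

[0, 3, 8, 4, 10, 2, 7, 6, 5, 1, 9]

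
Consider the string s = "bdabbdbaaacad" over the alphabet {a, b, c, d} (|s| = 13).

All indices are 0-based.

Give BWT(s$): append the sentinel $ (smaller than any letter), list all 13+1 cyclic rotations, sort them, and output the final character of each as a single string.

dbadacda$baabb

rank  rotation        last
    0  $bdabbdbaaacad  d
    1  aaacad$bdabbdb  b
    2  aacad$bdabbdba  a
    3  abbdbaaacad$bd  d
    4  acad$bdabbdbaa  a
    5  ad$bdabbdbaaac  c
    6  baaacad$bdabbd  d
    7  bbdbaaacad$bda  a
    8  bdabbdbaaacad$  $
    9  bdbaaacad$bdab  b
   10  cad$bdabbdbaaa  a
   11  d$bdabbdbaaaca  a
   12  dabbdbaaacad$b  b
   13  dbaaacad$bdabb  b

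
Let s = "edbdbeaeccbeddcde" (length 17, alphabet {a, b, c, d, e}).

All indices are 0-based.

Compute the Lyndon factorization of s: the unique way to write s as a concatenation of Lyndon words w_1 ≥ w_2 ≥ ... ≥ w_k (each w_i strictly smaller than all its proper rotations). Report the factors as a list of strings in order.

["e", "d", "bdbe", "aeccbeddcde"]

emit factor 1: 'e' (i=0, period=1)
emit factor 2: 'd' (i=1, period=1)
emit factor 3: 'bdbe' (i=2, period=4)
emit factor 4: 'aeccbeddcde' (i=6, period=11)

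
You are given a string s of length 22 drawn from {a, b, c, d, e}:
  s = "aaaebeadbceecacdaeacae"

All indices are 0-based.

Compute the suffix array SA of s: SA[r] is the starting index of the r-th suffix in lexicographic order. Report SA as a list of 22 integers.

sorted suffixes:
  #0 SA[0]=0  'aaaebeadbceecacdaeacae'
  #1 SA[1]=1  'aaebeadbceecacdaeacae'
  #2 SA[2]=18  'acae'
  #3 SA[3]=13  'acdaeacae'
  #4 SA[4]=6  'adbceecacdaeacae'
  #5 SA[5]=20  'ae'
  #6 SA[6]=16  'aeacae'
  #7 SA[7]=2  'aebeadbceecacdaeacae'
  #8 SA[8]=8  'bceecacdaeacae'
  #9 SA[9]=4  'beadbceecacdaeacae'
  #10 SA[10]=12  'cacdaeacae'
  #11 SA[11]=19  'cae'
  #12 SA[12]=14  'cdaeacae'
  #13 SA[13]=9  'ceecacdaeacae'
  #14 SA[14]=15  'daeacae'
  #15 SA[15]=7  'dbceecacdaeacae'
  #16 SA[16]=21  'e'
  #17 SA[17]=17  'eacae'
  #18 SA[18]=5  'eadbceecacdaeacae'
  #19 SA[19]=3  'ebeadbceecacdaeacae'
  #20 SA[20]=11  'ecacdaeacae'
  #21 SA[21]=10  'eecacdaeacae'

[0, 1, 18, 13, 6, 20, 16, 2, 8, 4, 12, 19, 14, 9, 15, 7, 21, 17, 5, 3, 11, 10]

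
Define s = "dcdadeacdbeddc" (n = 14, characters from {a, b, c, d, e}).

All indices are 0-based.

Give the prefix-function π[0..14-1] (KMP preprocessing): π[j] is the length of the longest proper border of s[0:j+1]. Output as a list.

[0, 0, 1, 0, 1, 0, 0, 0, 1, 0, 0, 1, 1, 2]

π[0] = 0
j=1 s[j]='c': π[1]=0 (border '')
j=2 s[j]='d': π[2]=1 (border 'd')
j=3 s[j]='a': k: 1→0; π[3]=0 (border '')
j=4 s[j]='d': π[4]=1 (border 'd')
j=5 s[j]='e': k: 1→0; π[5]=0 (border '')
j=6 s[j]='a': π[6]=0 (border '')
j=7 s[j]='c': π[7]=0 (border '')
j=8 s[j]='d': π[8]=1 (border 'd')
j=9 s[j]='b': k: 1→0; π[9]=0 (border '')
j=10 s[j]='e': π[10]=0 (border '')
j=11 s[j]='d': π[11]=1 (border 'd')
j=12 s[j]='d': k: 1→0; π[12]=1 (border 'd')
j=13 s[j]='c': π[13]=2 (border 'dc')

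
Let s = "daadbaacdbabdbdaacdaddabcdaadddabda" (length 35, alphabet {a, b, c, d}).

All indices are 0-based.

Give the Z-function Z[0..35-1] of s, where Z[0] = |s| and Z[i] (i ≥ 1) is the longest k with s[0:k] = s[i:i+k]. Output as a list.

Z[0]=35
i=1: i≥r, start 0; Z[1]=0
i=2: i≥r, start 0; Z[2]=0
i=3: i≥r, start 0; Z[3]=1 grow→box=[3,4)
i=4: i≥r, start 0; Z[4]=0
i=5: i≥r, start 0; Z[5]=0
i=6: i≥r, start 0; Z[6]=0
i=7: i≥r, start 0; Z[7]=0
i=8: i≥r, start 0; Z[8]=1 grow→box=[8,9)
i=9: i≥r, start 0; Z[9]=0
i=10: i≥r, start 0; Z[10]=0
i=11: i≥r, start 0; Z[11]=0
i=12: i≥r, start 0; Z[12]=1 grow→box=[12,13)
i=13: i≥r, start 0; Z[13]=0
i=14: i≥r, start 0; Z[14]=3 grow→box=[14,17)
i=15: min(r-i=2, Z[1]=0)=0; Z[15]=0
i=16: min(r-i=1, Z[2]=0)=0; Z[16]=0
i=17: i≥r, start 0; Z[17]=0
i=18: i≥r, start 0; Z[18]=2 grow→box=[18,20)
i=19: min(r-i=1, Z[1]=0)=0; Z[19]=0
i=20: i≥r, start 0; Z[20]=1 grow→box=[20,21)
i=21: i≥r, start 0; Z[21]=2 grow→box=[21,23)
i=22: min(r-i=1, Z[1]=0)=0; Z[22]=0
i=23: i≥r, start 0; Z[23]=0
i=24: i≥r, start 0; Z[24]=0
i=25: i≥r, start 0; Z[25]=4 grow→box=[25,29)
i=26: min(r-i=3, Z[1]=0)=0; Z[26]=0
i=27: min(r-i=2, Z[2]=0)=0; Z[27]=0
i=28: min(r-i=1, Z[3]=1)=1; Z[28]=1
i=29: i≥r, start 0; Z[29]=1 grow→box=[29,30)
i=30: i≥r, start 0; Z[30]=2 grow→box=[30,32)
i=31: min(r-i=1, Z[1]=0)=0; Z[31]=0
i=32: i≥r, start 0; Z[32]=0
i=33: i≥r, start 0; Z[33]=2 grow→box=[33,35)
i=34: min(r-i=1, Z[1]=0)=0; Z[34]=0

[35, 0, 0, 1, 0, 0, 0, 0, 1, 0, 0, 0, 1, 0, 3, 0, 0, 0, 2, 0, 1, 2, 0, 0, 0, 4, 0, 0, 1, 1, 2, 0, 0, 2, 0]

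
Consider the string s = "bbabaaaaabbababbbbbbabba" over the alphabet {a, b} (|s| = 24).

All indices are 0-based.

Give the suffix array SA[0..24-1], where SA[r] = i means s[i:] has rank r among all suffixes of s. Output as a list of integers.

[23, 4, 5, 6, 7, 2, 11, 20, 8, 13, 22, 3, 1, 10, 19, 12, 21, 0, 9, 18, 17, 16, 15, 14]

sorted suffixes:
  #0 SA[0]=23  'a'
  #1 SA[1]=4  'aaaaabbababbbbbbabba'
  #2 SA[2]=5  'aaaabbababbbbbbabba'
  #3 SA[3]=6  'aaabbababbbbbbabba'
  #4 SA[4]=7  'aabbababbbbbbabba'
  #5 SA[5]=2  'abaaaaabbababbbbbbabba'
  #6 SA[6]=11  'ababbbbbbabba'
  #7 SA[7]=20  'abba'
  #8 SA[8]=8  'abbababbbbbbabba'
  #9 SA[9]=13  'abbbbbbabba'
  #10 SA[10]=22  'ba'
  #11 SA[11]=3  'baaaaabbababbbbbbabba'
  #12 SA[12]=1  'babaaaaabbababbbbbbabba'
  #13 SA[13]=10  'bababbbbbbabba'
  #14 SA[14]=19  'babba'
  #15 SA[15]=12  'babbbbbbabba'
  #16 SA[16]=21  'bba'
  #17 SA[17]=0  'bbabaaaaabbababbbbbbabba'
  #18 SA[18]=9  'bbababbbbbbabba'
  #19 SA[19]=18  'bbabba'
  #20 SA[20]=17  'bbbabba'
  #21 SA[21]=16  'bbbbabba'
  #22 SA[22]=15  'bbbbbabba'
  #23 SA[23]=14  'bbbbbbabba'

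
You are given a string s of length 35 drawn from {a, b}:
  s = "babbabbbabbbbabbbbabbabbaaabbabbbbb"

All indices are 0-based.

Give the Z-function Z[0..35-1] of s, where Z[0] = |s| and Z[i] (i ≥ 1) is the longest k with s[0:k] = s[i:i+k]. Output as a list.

Z[0]=35
i=1: i≥r, start 0; Z[1]=0
i=2: i≥r, start 0; Z[2]=1 scan→box=[2,3)
i=3: i≥r, start 0; Z[3]=4 scan→box=[3,7)
i=4: min(r-i=3, Z[1]=0)=0; Z[4]=0
i=5: min(r-i=2, Z[2]=1)=1; Z[5]=1
i=6: min(r-i=1, Z[3]=4)=1; Z[6]=1
i=7: i≥r, start 0; Z[7]=4 scan→box=[7,11)
i=8: min(r-i=3, Z[1]=0)=0; Z[8]=0
i=9: min(r-i=2, Z[2]=1)=1; Z[9]=1
i=10: min(r-i=1, Z[3]=4)=1; Z[10]=1
i=11: i≥r, start 0; Z[11]=1 scan→box=[11,12)
i=12: i≥r, start 0; Z[12]=4 scan→box=[12,16)
i=13: min(r-i=3, Z[1]=0)=0; Z[13]=0
i=14: min(r-i=2, Z[2]=1)=1; Z[14]=1
i=15: min(r-i=1, Z[3]=4)=1; Z[15]=1
i=16: i≥r, start 0; Z[16]=1 scan→box=[16,17)
i=17: i≥r, start 0; Z[17]=7 scan→box=[17,24)
i=18: min(r-i=6, Z[1]=0)=0; Z[18]=0
i=19: min(r-i=5, Z[2]=1)=1; Z[19]=1
i=20: min(r-i=4, Z[3]=4)=4; Z[20]=5 scan→box=[20,25)
i=21: min(r-i=4, Z[1]=0)=0; Z[21]=0
i=22: min(r-i=3, Z[2]=1)=1; Z[22]=1
i=23: min(r-i=2, Z[3]=4)=2; Z[23]=2
i=24: min(r-i=1, Z[4]=0)=0; Z[24]=0
i=25: i≥r, start 0; Z[25]=0
i=26: i≥r, start 0; Z[26]=0
i=27: i≥r, start 0; Z[27]=1 scan→box=[27,28)
i=28: i≥r, start 0; Z[28]=4 scan→box=[28,32)
i=29: min(r-i=3, Z[1]=0)=0; Z[29]=0
i=30: min(r-i=2, Z[2]=1)=1; Z[30]=1
i=31: min(r-i=1, Z[3]=4)=1; Z[31]=1
i=32: i≥r, start 0; Z[32]=1 scan→box=[32,33)
i=33: i≥r, start 0; Z[33]=1 scan→box=[33,34)
i=34: i≥r, start 0; Z[34]=1 scan→box=[34,35)

[35, 0, 1, 4, 0, 1, 1, 4, 0, 1, 1, 1, 4, 0, 1, 1, 1, 7, 0, 1, 5, 0, 1, 2, 0, 0, 0, 1, 4, 0, 1, 1, 1, 1, 1]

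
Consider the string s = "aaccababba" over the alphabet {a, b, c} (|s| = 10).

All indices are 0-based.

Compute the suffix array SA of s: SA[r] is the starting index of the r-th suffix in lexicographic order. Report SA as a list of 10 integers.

sorted suffixes:
  #0 SA[0]=9  'a'
  #1 SA[1]=0  'aaccababba'
  #2 SA[2]=4  'ababba'
  #3 SA[3]=6  'abba'
  #4 SA[4]=1  'accababba'
  #5 SA[5]=8  'ba'
  #6 SA[6]=5  'babba'
  #7 SA[7]=7  'bba'
  #8 SA[8]=3  'cababba'
  #9 SA[9]=2  'ccababba'

[9, 0, 4, 6, 1, 8, 5, 7, 3, 2]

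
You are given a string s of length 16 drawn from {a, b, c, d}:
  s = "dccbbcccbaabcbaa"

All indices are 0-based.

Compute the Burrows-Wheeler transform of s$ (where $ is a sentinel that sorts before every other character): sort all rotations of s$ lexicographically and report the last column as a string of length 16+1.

aabbacccabbcccdb$

rank  rotation           last
    0  $dccbbcccbaabcbaa  a
    1  a$dccbbcccbaabcba  a
    2  aa$dccbbcccbaabcb  b
    3  aabcbaa$dccbbcccb  b
    4  abcbaa$dccbbcccba  a
    5  baa$dccbbcccbaabc  c
    6  baabcbaa$dccbbccc  c
    7  bbcccbaabcbaa$dcc  c
    8  bcbaa$dccbbcccbaa  a
    9  bcccbaabcbaa$dccb  b
   10  cbaa$dccbbcccbaab  b
   11  cbaabcbaa$dccbbcc  c
   12  cbbcccbaabcbaa$dc  c
   13  ccbaabcbaa$dccbbc  c
   14  ccbbcccbaabcbaa$d  d
   15  cccbaabcbaa$dccbb  b
   16  dccbbcccbaabcbaa$  $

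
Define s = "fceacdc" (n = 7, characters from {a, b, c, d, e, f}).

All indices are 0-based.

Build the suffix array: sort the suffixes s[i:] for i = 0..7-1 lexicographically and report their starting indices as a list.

rank→(start, suffix):
  0 → (3, 'acdc')
  1 → (6, 'c')
  2 → (4, 'cdc')
  3 → (1, 'ceacdc')
  4 → (5, 'dc')
  5 → (2, 'eacdc')
  6 → (0, 'fceacdc')

[3, 6, 4, 1, 5, 2, 0]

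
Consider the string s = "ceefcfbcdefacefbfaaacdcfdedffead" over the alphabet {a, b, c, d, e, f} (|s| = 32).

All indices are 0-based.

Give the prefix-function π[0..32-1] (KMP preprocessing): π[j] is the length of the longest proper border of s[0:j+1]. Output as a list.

[0, 0, 0, 0, 1, 0, 0, 1, 0, 0, 0, 0, 1, 2, 0, 0, 0, 0, 0, 0, 1, 0, 1, 0, 0, 0, 0, 0, 0, 0, 0, 0]

π[0] = 0
j=1 s[j]='e': π[1]=0 (border '')
j=2 s[j]='e': π[2]=0 (border '')
j=3 s[j]='f': π[3]=0 (border '')
j=4 s[j]='c': π[4]=1 (border 'c')
j=5 s[j]='f': k: 1→0; π[5]=0 (border '')
j=6 s[j]='b': π[6]=0 (border '')
j=7 s[j]='c': π[7]=1 (border 'c')
j=8 s[j]='d': k: 1→0; π[8]=0 (border '')
j=9 s[j]='e': π[9]=0 (border '')
j=10 s[j]='f': π[10]=0 (border '')
j=11 s[j]='a': π[11]=0 (border '')
j=12 s[j]='c': π[12]=1 (border 'c')
j=13 s[j]='e': π[13]=2 (border 'ce')
j=14 s[j]='f': k: 2→0; π[14]=0 (border '')
j=15 s[j]='b': π[15]=0 (border '')
j=16 s[j]='f': π[16]=0 (border '')
j=17 s[j]='a': π[17]=0 (border '')
j=18 s[j]='a': π[18]=0 (border '')
j=19 s[j]='a': π[19]=0 (border '')
j=20 s[j]='c': π[20]=1 (border 'c')
j=21 s[j]='d': k: 1→0; π[21]=0 (border '')
j=22 s[j]='c': π[22]=1 (border 'c')
j=23 s[j]='f': k: 1→0; π[23]=0 (border '')
j=24 s[j]='d': π[24]=0 (border '')
j=25 s[j]='e': π[25]=0 (border '')
j=26 s[j]='d': π[26]=0 (border '')
j=27 s[j]='f': π[27]=0 (border '')
j=28 s[j]='f': π[28]=0 (border '')
j=29 s[j]='e': π[29]=0 (border '')
j=30 s[j]='a': π[30]=0 (border '')
j=31 s[j]='d': π[31]=0 (border '')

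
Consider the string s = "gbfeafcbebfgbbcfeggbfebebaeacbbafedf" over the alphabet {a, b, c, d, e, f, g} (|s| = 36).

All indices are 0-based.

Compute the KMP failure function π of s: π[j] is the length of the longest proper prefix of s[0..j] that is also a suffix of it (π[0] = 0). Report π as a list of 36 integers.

[0, 0, 0, 0, 0, 0, 0, 0, 0, 0, 0, 1, 2, 0, 0, 0, 0, 1, 1, 2, 3, 4, 0, 0, 0, 0, 0, 0, 0, 0, 0, 0, 0, 0, 0, 0]

π[0] = 0
j=1 s[j]='b': π[1]=0 (border '')
j=2 s[j]='f': π[2]=0 (border '')
j=3 s[j]='e': π[3]=0 (border '')
j=4 s[j]='a': π[4]=0 (border '')
j=5 s[j]='f': π[5]=0 (border '')
j=6 s[j]='c': π[6]=0 (border '')
j=7 s[j]='b': π[7]=0 (border '')
j=8 s[j]='e': π[8]=0 (border '')
j=9 s[j]='b': π[9]=0 (border '')
j=10 s[j]='f': π[10]=0 (border '')
j=11 s[j]='g': π[11]=1 (border 'g')
j=12 s[j]='b': π[12]=2 (border 'gb')
j=13 s[j]='b': k: 2→0; π[13]=0 (border '')
j=14 s[j]='c': π[14]=0 (border '')
j=15 s[j]='f': π[15]=0 (border '')
j=16 s[j]='e': π[16]=0 (border '')
j=17 s[j]='g': π[17]=1 (border 'g')
j=18 s[j]='g': k: 1→0; π[18]=1 (border 'g')
j=19 s[j]='b': π[19]=2 (border 'gb')
j=20 s[j]='f': π[20]=3 (border 'gbf')
j=21 s[j]='e': π[21]=4 (border 'gbfe')
j=22 s[j]='b': k: 4→0; π[22]=0 (border '')
j=23 s[j]='e': π[23]=0 (border '')
j=24 s[j]='b': π[24]=0 (border '')
j=25 s[j]='a': π[25]=0 (border '')
j=26 s[j]='e': π[26]=0 (border '')
j=27 s[j]='a': π[27]=0 (border '')
j=28 s[j]='c': π[28]=0 (border '')
j=29 s[j]='b': π[29]=0 (border '')
j=30 s[j]='b': π[30]=0 (border '')
j=31 s[j]='a': π[31]=0 (border '')
j=32 s[j]='f': π[32]=0 (border '')
j=33 s[j]='e': π[33]=0 (border '')
j=34 s[j]='d': π[34]=0 (border '')
j=35 s[j]='f': π[35]=0 (border '')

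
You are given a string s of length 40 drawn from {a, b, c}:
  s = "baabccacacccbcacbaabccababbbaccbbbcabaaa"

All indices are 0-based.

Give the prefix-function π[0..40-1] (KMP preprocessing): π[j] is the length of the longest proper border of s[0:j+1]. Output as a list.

[0, 0, 0, 1, 0, 0, 0, 0, 0, 0, 0, 0, 1, 0, 0, 0, 1, 2, 3, 4, 5, 6, 7, 1, 2, 1, 1, 1, 2, 0, 0, 1, 1, 1, 0, 0, 1, 2, 3, 0]

π[0] = 0
j=1 s[j]='a': π[1]=0 (border '')
j=2 s[j]='a': π[2]=0 (border '')
j=3 s[j]='b': π[3]=1 (border 'b')
j=4 s[j]='c': k: 1→0; π[4]=0 (border '')
j=5 s[j]='c': π[5]=0 (border '')
j=6 s[j]='a': π[6]=0 (border '')
j=7 s[j]='c': π[7]=0 (border '')
j=8 s[j]='a': π[8]=0 (border '')
j=9 s[j]='c': π[9]=0 (border '')
j=10 s[j]='c': π[10]=0 (border '')
j=11 s[j]='c': π[11]=0 (border '')
j=12 s[j]='b': π[12]=1 (border 'b')
j=13 s[j]='c': k: 1→0; π[13]=0 (border '')
j=14 s[j]='a': π[14]=0 (border '')
j=15 s[j]='c': π[15]=0 (border '')
j=16 s[j]='b': π[16]=1 (border 'b')
j=17 s[j]='a': π[17]=2 (border 'ba')
j=18 s[j]='a': π[18]=3 (border 'baa')
j=19 s[j]='b': π[19]=4 (border 'baab')
j=20 s[j]='c': π[20]=5 (border 'baabc')
j=21 s[j]='c': π[21]=6 (border 'baabcc')
j=22 s[j]='a': π[22]=7 (border 'baabcca')
j=23 s[j]='b': k: 7→0; π[23]=1 (border 'b')
j=24 s[j]='a': π[24]=2 (border 'ba')
j=25 s[j]='b': k: 2→0; π[25]=1 (border 'b')
j=26 s[j]='b': k: 1→0; π[26]=1 (border 'b')
j=27 s[j]='b': k: 1→0; π[27]=1 (border 'b')
j=28 s[j]='a': π[28]=2 (border 'ba')
j=29 s[j]='c': k: 2→0; π[29]=0 (border '')
j=30 s[j]='c': π[30]=0 (border '')
j=31 s[j]='b': π[31]=1 (border 'b')
j=32 s[j]='b': k: 1→0; π[32]=1 (border 'b')
j=33 s[j]='b': k: 1→0; π[33]=1 (border 'b')
j=34 s[j]='c': k: 1→0; π[34]=0 (border '')
j=35 s[j]='a': π[35]=0 (border '')
j=36 s[j]='b': π[36]=1 (border 'b')
j=37 s[j]='a': π[37]=2 (border 'ba')
j=38 s[j]='a': π[38]=3 (border 'baa')
j=39 s[j]='a': k: 3→0; π[39]=0 (border '')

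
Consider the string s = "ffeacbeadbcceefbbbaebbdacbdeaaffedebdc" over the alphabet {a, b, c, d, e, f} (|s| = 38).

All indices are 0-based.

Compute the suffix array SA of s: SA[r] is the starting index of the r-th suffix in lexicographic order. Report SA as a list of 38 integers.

sorted suffixes:
  #0 SA[0]=28  'aaffedebdc'
  #1 SA[1]=23  'acbdeaaffedebdc'
  #2 SA[2]=3  'acbeadbcceefbbbaebbdacbdeaaffedebdc'
  #3 SA[3]=7  'adbcceefbbbaebbdacbdeaaffedebdc'
  #4 SA[4]=18  'aebbdacbdeaaffedebdc'
  #5 SA[5]=29  'affedebdc'
  #6 SA[6]=17  'baebbdacbdeaaffedebdc'
  #7 SA[7]=16  'bbaebbdacbdeaaffedebdc'
  #8 SA[8]=15  'bbbaebbdacbdeaaffedebdc'
  #9 SA[9]=20  'bbdacbdeaaffedebdc'
  #10 SA[10]=9  'bcceefbbbaebbdacbdeaaffedebdc'
  #11 SA[11]=21  'bdacbdeaaffedebdc'
  #12 SA[12]=35  'bdc'
  #13 SA[13]=25  'bdeaaffedebdc'
  #14 SA[14]=5  'beadbcceefbbbaebbdacbdeaaffedebdc'
  #15 SA[15]=37  'c'
  #16 SA[16]=24  'cbdeaaffedebdc'
  #17 SA[17]=4  'cbeadbcceefbbbaebbdacbdeaaffedebdc'
  #18 SA[18]=10  'cceefbbbaebbdacbdeaaffedebdc'
  #19 SA[19]=11  'ceefbbbaebbdacbdeaaffedebdc'
  #20 SA[20]=22  'dacbdeaaffedebdc'
  #21 SA[21]=8  'dbcceefbbbaebbdacbdeaaffedebdc'
  #22 SA[22]=36  'dc'
  #23 SA[23]=26  'deaaffedebdc'
  #24 SA[24]=33  'debdc'
  #25 SA[25]=27  'eaaffedebdc'
  #26 SA[26]=2  'eacbeadbcceefbbbaebbdacbdeaaffedebdc'
  #27 SA[27]=6  'eadbcceefbbbaebbdacbdeaaffedebdc'
  #28 SA[28]=19  'ebbdacbdeaaffedebdc'
  #29 SA[29]=34  'ebdc'
  #30 SA[30]=32  'edebdc'
  #31 SA[31]=12  'eefbbbaebbdacbdeaaffedebdc'
  #32 SA[32]=13  'efbbbaebbdacbdeaaffedebdc'
  #33 SA[33]=14  'fbbbaebbdacbdeaaffedebdc'
  #34 SA[34]=1  'feacbeadbcceefbbbaebbdacbdeaaffedebdc'
  #35 SA[35]=31  'fedebdc'
  #36 SA[36]=0  'ffeacbeadbcceefbbbaebbdacbdeaaffedebdc'
  #37 SA[37]=30  'ffedebdc'

[28, 23, 3, 7, 18, 29, 17, 16, 15, 20, 9, 21, 35, 25, 5, 37, 24, 4, 10, 11, 22, 8, 36, 26, 33, 27, 2, 6, 19, 34, 32, 12, 13, 14, 1, 31, 0, 30]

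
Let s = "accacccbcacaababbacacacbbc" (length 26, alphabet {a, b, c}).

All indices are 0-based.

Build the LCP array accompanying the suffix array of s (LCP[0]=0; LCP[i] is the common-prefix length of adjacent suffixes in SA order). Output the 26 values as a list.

[0, 1, 2, 1, 3, 4, 2, 2, 3, 0, 2, 1, 2, 1, 2, 0, 1, 2, 4, 3, 3, 1, 2, 1, 2, 2]

sorted suffixes:
  #0 SA[0]=11  'aababbacacacbbc'
  #1 SA[1]=12  'ababbacacacbbc'
  #2 SA[2]=14  'abbacacacbbc'
  #3 SA[3]=9  'acaababbacacacbbc'
  #4 SA[4]=17  'acacacbbc'
  #5 SA[5]=19  'acacbbc'
  #6 SA[6]=21  'acbbc'
  #7 SA[7]=0  'accacccbcacaababbacacacbbc'
  #8 SA[8]=3  'acccbcacaababbacacacbbc'
  #9 SA[9]=13  'babbacacacbbc'
  #10 SA[10]=16  'bacacacbbc'
  #11 SA[11]=15  'bbacacacbbc'
  #12 SA[12]=23  'bbc'
  #13 SA[13]=24  'bc'
  #14 SA[14]=7  'bcacaababbacacacbbc'
  #15 SA[15]=25  'c'
  #16 SA[16]=10  'caababbacacacbbc'
  #17 SA[17]=8  'cacaababbacacacbbc'
  #18 SA[18]=18  'cacacbbc'
  #19 SA[19]=20  'cacbbc'
  #20 SA[20]=2  'cacccbcacaababbacacacbbc'
  #21 SA[21]=22  'cbbc'
  #22 SA[22]=6  'cbcacaababbacacacbbc'
  #23 SA[23]=1  'ccacccbcacaababbacacacbbc'
  #24 SA[24]=5  'ccbcacaababbacacacbbc'
  #25 SA[25]=4  'cccbcacaababbacacacbbc'

SA = [11, 12, 14, 9, 17, 19, 21, 0, 3, 13, 16, 15, 23, 24, 7, 25, 10, 8, 18, 20, 2, 22, 6, 1, 5, 4]
i: (SA[i-1],SA[i]) lcp shared
  1: (11,12) 1 'a'
  2: (12,14) 2 'ab'
  3: (14,9) 1 'a'
  4: (9,17) 3 'aca'
  5: (17,19) 4 'acac'
  6: (19,21) 2 'ac'
  7: (21,0) 2 'ac'
  8: (0,3) 3 'acc'
  9: (3,13) 0 ''
  10: (13,16) 2 'ba'
  11: (16,15) 1 'b'
  12: (15,23) 2 'bb'
  13: (23,24) 1 'b'
  14: (24,7) 2 'bc'
  15: (7,25) 0 ''
  16: (25,10) 1 'c'
  17: (10,8) 2 'ca'
  18: (8,18) 4 'caca'
  19: (18,20) 3 'cac'
  20: (20,2) 3 'cac'
  21: (2,22) 1 'c'
  22: (22,6) 2 'cb'
  23: (6,1) 1 'c'
  24: (1,5) 2 'cc'
  25: (5,4) 2 'cc'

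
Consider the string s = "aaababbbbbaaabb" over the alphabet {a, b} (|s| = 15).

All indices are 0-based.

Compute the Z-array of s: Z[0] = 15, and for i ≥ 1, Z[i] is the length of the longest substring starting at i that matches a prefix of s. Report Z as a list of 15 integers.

[15, 2, 1, 0, 1, 0, 0, 0, 0, 0, 4, 2, 1, 0, 0]

Z[0]=15
i=1: outside box; Z[1]=2 extend→box=[1,3)
i=2: min(r-i=1, Z[1]=2)=1; Z[2]=1
i=3: outside box; Z[3]=0
i=4: outside box; Z[4]=1 extend→box=[4,5)
i=5: outside box; Z[5]=0
i=6: outside box; Z[6]=0
i=7: outside box; Z[7]=0
i=8: outside box; Z[8]=0
i=9: outside box; Z[9]=0
i=10: outside box; Z[10]=4 extend→box=[10,14)
i=11: min(r-i=3, Z[1]=2)=2; Z[11]=2
i=12: min(r-i=2, Z[2]=1)=1; Z[12]=1
i=13: min(r-i=1, Z[3]=0)=0; Z[13]=0
i=14: outside box; Z[14]=0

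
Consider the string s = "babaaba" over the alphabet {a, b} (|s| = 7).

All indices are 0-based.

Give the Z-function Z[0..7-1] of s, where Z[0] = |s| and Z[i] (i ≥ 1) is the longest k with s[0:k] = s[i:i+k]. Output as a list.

Z[0]=7
i=1: fresh scan; Z[1]=0
i=2: fresh scan; Z[2]=2 grow→box=[2,4)
i=3: min(r-i=1, Z[1]=0)=0; Z[3]=0
i=4: fresh scan; Z[4]=0
i=5: fresh scan; Z[5]=2 grow→box=[5,7)
i=6: min(r-i=1, Z[1]=0)=0; Z[6]=0

[7, 0, 2, 0, 0, 2, 0]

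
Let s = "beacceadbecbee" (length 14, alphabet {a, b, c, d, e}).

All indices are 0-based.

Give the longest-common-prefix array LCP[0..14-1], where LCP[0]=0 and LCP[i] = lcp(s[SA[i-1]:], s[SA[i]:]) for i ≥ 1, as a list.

[0, 1, 0, 2, 2, 0, 1, 1, 0, 0, 1, 2, 1, 1]

rank→(start, suffix):
  0 → (2, 'acceadbecbee')
  1 → (6, 'adbecbee')
  2 → (0, 'beacceadbecbee')
  3 → (8, 'becbee')
  4 → (11, 'bee')
  5 → (10, 'cbee')
  6 → (3, 'cceadbecbee')
  7 → (4, 'ceadbecbee')
  8 → (7, 'dbecbee')
  9 → (13, 'e')
  10 → (1, 'eacceadbecbee')
  11 → (5, 'eadbecbee')
  12 → (9, 'ecbee')
  13 → (12, 'ee')

SA = [2, 6, 0, 8, 11, 10, 3, 4, 7, 13, 1, 5, 9, 12]
rank  pair      lcp
   1  s[2:],s[6:]  1  'a'
   2  s[6:],s[0:]  0  ''
   3  s[0:],s[8:]  2  'be'
   4  s[8:],s[11:]  2  'be'
   5  s[11:],s[10:]  0  ''
   6  s[10:],s[3:]  1  'c'
   7  s[3:],s[4:]  1  'c'
   8  s[4:],s[7:]  0  ''
   9  s[7:],s[13:]  0  ''
  10  s[13:],s[1:]  1  'e'
  11  s[1:],s[5:]  2  'ea'
  12  s[5:],s[9:]  1  'e'
  13  s[9:],s[12:]  1  'e'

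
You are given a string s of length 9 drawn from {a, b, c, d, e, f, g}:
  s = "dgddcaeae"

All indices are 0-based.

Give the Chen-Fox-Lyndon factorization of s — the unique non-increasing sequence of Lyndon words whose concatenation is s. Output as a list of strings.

["dg", "d", "d", "c", "ae", "ae"]

emit factor 1: 'dg' (i=0, period=2)
emit factor 2: 'd' (i=2, period=1)
emit factor 3: 'd' (i=3, period=1)
emit factor 4: 'c' (i=4, period=1)
emit factor 5: 'ae' (i=5, period=2)
emit factor 6: 'ae' (i=7, period=2)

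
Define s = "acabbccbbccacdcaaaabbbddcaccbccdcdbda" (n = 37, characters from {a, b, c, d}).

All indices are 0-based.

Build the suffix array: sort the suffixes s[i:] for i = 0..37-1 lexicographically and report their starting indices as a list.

sorted suffixes:
  #0 SA[0]=36  'a'
  #1 SA[1]=15  'aaaabbbddcaccbccdcdbda'
  #2 SA[2]=16  'aaabbbddcaccbccdcdbda'
  #3 SA[3]=17  'aabbbddcaccbccdcdbda'
  #4 SA[4]=18  'abbbddcaccbccdcdbda'
  #5 SA[5]=2  'abbccbbccacdcaaaabbbddcaccbccdcdbda'
  #6 SA[6]=0  'acabbccbbccacdcaaaabbbddcaccbccdcdbda'
  #7 SA[7]=25  'accbccdcdbda'
  #8 SA[8]=11  'acdcaaaabbbddcaccbccdcdbda'
  #9 SA[9]=19  'bbbddcaccbccdcdbda'
  #10 SA[10]=7  'bbccacdcaaaabbbddcaccbccdcdbda'
  #11 SA[11]=3  'bbccbbccacdcaaaabbbddcaccbccdcdbda'
  #12 SA[12]=20  'bbddcaccbccdcdbda'
  #13 SA[13]=8  'bccacdcaaaabbbddcaccbccdcdbda'
  #14 SA[14]=4  'bccbbccacdcaaaabbbddcaccbccdcdbda'
  #15 SA[15]=28  'bccdcdbda'
  #16 SA[16]=34  'bda'
  #17 SA[17]=21  'bddcaccbccdcdbda'
  #18 SA[18]=14  'caaaabbbddcaccbccdcdbda'
  #19 SA[19]=1  'cabbccbbccacdcaaaabbbddcaccbccdcdbda'
  #20 SA[20]=24  'caccbccdcdbda'
  #21 SA[21]=10  'cacdcaaaabbbddcaccbccdcdbda'
  #22 SA[22]=6  'cbbccacdcaaaabbbddcaccbccdcdbda'
  #23 SA[23]=27  'cbccdcdbda'
  #24 SA[24]=9  'ccacdcaaaabbbddcaccbccdcdbda'
  #25 SA[25]=5  'ccbbccacdcaaaabbbddcaccbccdcdbda'
  #26 SA[26]=26  'ccbccdcdbda'
  #27 SA[27]=29  'ccdcdbda'
  #28 SA[28]=32  'cdbda'
  #29 SA[29]=12  'cdcaaaabbbddcaccbccdcdbda'
  #30 SA[30]=30  'cdcdbda'
  #31 SA[31]=35  'da'
  #32 SA[32]=33  'dbda'
  #33 SA[33]=13  'dcaaaabbbddcaccbccdcdbda'
  #34 SA[34]=23  'dcaccbccdcdbda'
  #35 SA[35]=31  'dcdbda'
  #36 SA[36]=22  'ddcaccbccdcdbda'

[36, 15, 16, 17, 18, 2, 0, 25, 11, 19, 7, 3, 20, 8, 4, 28, 34, 21, 14, 1, 24, 10, 6, 27, 9, 5, 26, 29, 32, 12, 30, 35, 33, 13, 23, 31, 22]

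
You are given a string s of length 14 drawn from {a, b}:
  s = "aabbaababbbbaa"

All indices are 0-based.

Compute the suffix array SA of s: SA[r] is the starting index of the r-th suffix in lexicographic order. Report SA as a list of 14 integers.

[13, 12, 4, 0, 5, 1, 7, 11, 3, 6, 10, 2, 9, 8]

sorted suffixes:
  #0 SA[0]=13  'a'
  #1 SA[1]=12  'aa'
  #2 SA[2]=4  'aababbbbaa'
  #3 SA[3]=0  'aabbaababbbbaa'
  #4 SA[4]=5  'ababbbbaa'
  #5 SA[5]=1  'abbaababbbbaa'
  #6 SA[6]=7  'abbbbaa'
  #7 SA[7]=11  'baa'
  #8 SA[8]=3  'baababbbbaa'
  #9 SA[9]=6  'babbbbaa'
  #10 SA[10]=10  'bbaa'
  #11 SA[11]=2  'bbaababbbbaa'
  #12 SA[12]=9  'bbbaa'
  #13 SA[13]=8  'bbbbaa'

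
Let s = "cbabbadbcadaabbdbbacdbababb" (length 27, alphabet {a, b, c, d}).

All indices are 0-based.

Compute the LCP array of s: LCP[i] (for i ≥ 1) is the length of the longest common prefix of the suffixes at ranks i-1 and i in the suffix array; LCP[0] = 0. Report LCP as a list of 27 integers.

rank→(start, suffix):
  0 → (11, 'aabbdbbacdbababb')
  1 → (22, 'ababb')
  2 → (24, 'abb')
  3 → (2, 'abbadbcadaabbdbbacdbababb')
  4 → (12, 'abbdbbacdbababb')
  5 → (18, 'acdbababb')
  6 → (9, 'adaabbdbbacdbababb')
  7 → (5, 'adbcadaabbdbbacdbababb')
  8 → (26, 'b')
  9 → (21, 'bababb')
  10 → (23, 'babb')
  11 → (1, 'babbadbcadaabbdbbacdbababb')
  12 → (17, 'bacdbababb')
  13 → (4, 'badbcadaabbdbbacdbababb')
  14 → (25, 'bb')
  15 → (16, 'bbacdbababb')
  16 → (3, 'bbadbcadaabbdbbacdbababb')
  17 → (13, 'bbdbbacdbababb')
  18 → (7, 'bcadaabbdbbacdbababb')
  19 → (14, 'bdbbacdbababb')
  20 → (8, 'cadaabbdbbacdbababb')
  21 → (0, 'cbabbadbcadaabbdbbacdbababb')
  22 → (19, 'cdbababb')
  23 → (10, 'daabbdbbacdbababb')
  24 → (20, 'dbababb')
  25 → (15, 'dbbacdbababb')
  26 → (6, 'dbcadaabbdbbacdbababb')

SA = [11, 22, 24, 2, 12, 18, 9, 5, 26, 21, 23, 1, 17, 4, 25, 16, 3, 13, 7, 14, 8, 0, 19, 10, 20, 15, 6]
i: (SA[i-1],SA[i]) lcp shared
  1: (11,22) 1 'a'
  2: (22,24) 2 'ab'
  3: (24,2) 3 'abb'
  4: (2,12) 3 'abb'
  5: (12,18) 1 'a'
  6: (18,9) 1 'a'
  7: (9,5) 2 'ad'
  8: (5,26) 0 ''
  9: (26,21) 1 'b'
  10: (21,23) 3 'bab'
  11: (23,1) 4 'babb'
  12: (1,17) 2 'ba'
  13: (17,4) 2 'ba'
  14: (4,25) 1 'b'
  15: (25,16) 2 'bb'
  16: (16,3) 3 'bba'
  17: (3,13) 2 'bb'
  18: (13,7) 1 'b'
  19: (7,14) 1 'b'
  20: (14,8) 0 ''
  21: (8,0) 1 'c'
  22: (0,19) 1 'c'
  23: (19,10) 0 ''
  24: (10,20) 1 'd'
  25: (20,15) 2 'db'
  26: (15,6) 2 'db'

[0, 1, 2, 3, 3, 1, 1, 2, 0, 1, 3, 4, 2, 2, 1, 2, 3, 2, 1, 1, 0, 1, 1, 0, 1, 2, 2]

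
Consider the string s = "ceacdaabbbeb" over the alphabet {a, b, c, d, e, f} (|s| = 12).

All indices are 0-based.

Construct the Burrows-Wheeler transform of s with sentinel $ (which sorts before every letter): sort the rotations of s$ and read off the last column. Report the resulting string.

bdaeeabba$ccb

rank  rotation       last
    0  $ceacdaabbbeb  b
    1  aabbbeb$ceacd  d
    2  abbbeb$ceacda  a
    3  acdaabbbeb$ce  e
    4  b$ceacdaabbbe  e
    5  bbbeb$ceacdaa  a
    6  bbeb$ceacdaab  b
    7  beb$ceacdaabb  b
    8  cdaabbbeb$cea  a
    9  ceacdaabbbeb$  $
   10  daabbbeb$ceac  c
   11  eacdaabbbeb$c  c
   12  eb$ceacdaabbb  b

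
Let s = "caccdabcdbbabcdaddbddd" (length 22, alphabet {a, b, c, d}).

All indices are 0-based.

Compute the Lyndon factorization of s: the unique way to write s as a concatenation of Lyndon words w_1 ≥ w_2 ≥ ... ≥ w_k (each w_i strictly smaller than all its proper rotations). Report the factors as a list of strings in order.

emit factor 1: 'c' (i=0, period=1)
emit factor 2: 'accd' (i=1, period=4)
emit factor 3: 'abcdbb' (i=5, period=6)
emit factor 4: 'abcdaddbddd' (i=11, period=11)

["c", "accd", "abcdbb", "abcdaddbddd"]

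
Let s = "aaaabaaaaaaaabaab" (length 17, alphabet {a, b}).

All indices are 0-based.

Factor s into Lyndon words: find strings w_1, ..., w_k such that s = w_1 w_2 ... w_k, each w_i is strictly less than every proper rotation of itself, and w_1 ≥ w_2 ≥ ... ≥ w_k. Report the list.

emit factor 1: 'aaaab' (i=0, period=5)
emit factor 2: 'aaaaaaaabaab' (i=5, period=12)

["aaaab", "aaaaaaaabaab"]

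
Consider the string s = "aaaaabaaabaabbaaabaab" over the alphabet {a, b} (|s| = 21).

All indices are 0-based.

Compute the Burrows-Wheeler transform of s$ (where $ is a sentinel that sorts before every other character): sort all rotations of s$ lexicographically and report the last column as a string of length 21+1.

b$aabbbaaabaaaaaabaaaa

rank  rotation                last
    0  $aaaaabaaabaabbaaabaab  b
    1  aaaaabaaabaabbaaabaab$  $
    2  aaaabaaabaabbaaabaab$a  a
    3  aaabaaabaabbaaabaab$aa  a
    4  aaabaab$aaaaabaaabaabb  b
    5  aaabaabbaaabaab$aaaaab  b
    6  aab$aaaaabaaabaabbaaab  b
    7  aabaaabaabbaaabaab$aaa  a
    8  aabaab$aaaaabaaabaabba  a
    9  aabaabbaaabaab$aaaaaba  a
   10  aabbaaabaab$aaaaabaaab  b
   11  ab$aaaaabaaabaabbaaaba  a
   12  abaaabaabbaaabaab$aaaa  a
   13  abaab$aaaaabaaabaabbaa  a
   14  abaabbaaabaab$aaaaabaa  a
   15  abbaaabaab$aaaaabaaaba  a
   16  b$aaaaabaaabaabbaaabaa  a
   17  baaabaab$aaaaabaaabaab  b
   18  baaabaabbaaabaab$aaaaa  a
   19  baab$aaaaabaaabaabbaaa  a
   20  baabbaaabaab$aaaaabaaa  a
   21  bbaaabaab$aaaaabaaabaa  a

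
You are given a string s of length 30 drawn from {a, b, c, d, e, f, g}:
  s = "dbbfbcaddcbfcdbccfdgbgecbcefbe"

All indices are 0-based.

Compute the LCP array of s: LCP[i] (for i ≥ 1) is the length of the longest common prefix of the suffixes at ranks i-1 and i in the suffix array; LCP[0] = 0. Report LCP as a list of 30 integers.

rank→(start, suffix):
  0 → (6, 'addcbfcdbccfdgbgecbcefbe')
  1 → (1, 'bbfbcaddcbfcdbccfdgbgecbcefbe')
  2 → (4, 'bcaddcbfcdbccfdgbgecbcefbe')
  3 → (14, 'bccfdgbgecbcefbe')
  4 → (24, 'bcefbe')
  5 → (28, 'be')
  6 → (2, 'bfbcaddcbfcdbccfdgbgecbcefbe')
  7 → (10, 'bfcdbccfdgbgecbcefbe')
  8 → (20, 'bgecbcefbe')
  9 → (5, 'caddcbfcdbccfdgbgecbcefbe')
  10 → (23, 'cbcefbe')
  11 → (9, 'cbfcdbccfdgbgecbcefbe')
  12 → (15, 'ccfdgbgecbcefbe')
  13 → (12, 'cdbccfdgbgecbcefbe')
  14 → (25, 'cefbe')
  15 → (16, 'cfdgbgecbcefbe')
  16 → (0, 'dbbfbcaddcbfcdbccfdgbgecbcefbe')
  17 → (13, 'dbccfdgbgecbcefbe')
  18 → (8, 'dcbfcdbccfdgbgecbcefbe')
  19 → (7, 'ddcbfcdbccfdgbgecbcefbe')
  20 → (18, 'dgbgecbcefbe')
  21 → (29, 'e')
  22 → (22, 'ecbcefbe')
  23 → (26, 'efbe')
  24 → (3, 'fbcaddcbfcdbccfdgbgecbcefbe')
  25 → (27, 'fbe')
  26 → (11, 'fcdbccfdgbgecbcefbe')
  27 → (17, 'fdgbgecbcefbe')
  28 → (19, 'gbgecbcefbe')
  29 → (21, 'gecbcefbe')

SA = [6, 1, 4, 14, 24, 28, 2, 10, 20, 5, 23, 9, 15, 12, 25, 16, 0, 13, 8, 7, 18, 29, 22, 26, 3, 27, 11, 17, 19, 21]
[i] adj suffixes → lcp
  [1] 6/1 → 0 ('')
  [2] 1/4 → 1 ('b')
  [3] 4/14 → 2 ('bc')
  [4] 14/24 → 2 ('bc')
  [5] 24/28 → 1 ('b')
  [6] 28/2 → 1 ('b')
  [7] 2/10 → 2 ('bf')
  [8] 10/20 → 1 ('b')
  [9] 20/5 → 0 ('')
  [10] 5/23 → 1 ('c')
  [11] 23/9 → 2 ('cb')
  [12] 9/15 → 1 ('c')
  [13] 15/12 → 1 ('c')
  [14] 12/25 → 1 ('c')
  [15] 25/16 → 1 ('c')
  [16] 16/0 → 0 ('')
  [17] 0/13 → 2 ('db')
  [18] 13/8 → 1 ('d')
  [19] 8/7 → 1 ('d')
  [20] 7/18 → 1 ('d')
  [21] 18/29 → 0 ('')
  [22] 29/22 → 1 ('e')
  [23] 22/26 → 1 ('e')
  [24] 26/3 → 0 ('')
  [25] 3/27 → 2 ('fb')
  [26] 27/11 → 1 ('f')
  [27] 11/17 → 1 ('f')
  [28] 17/19 → 0 ('')
  [29] 19/21 → 1 ('g')

[0, 0, 1, 2, 2, 1, 1, 2, 1, 0, 1, 2, 1, 1, 1, 1, 0, 2, 1, 1, 1, 0, 1, 1, 0, 2, 1, 1, 0, 1]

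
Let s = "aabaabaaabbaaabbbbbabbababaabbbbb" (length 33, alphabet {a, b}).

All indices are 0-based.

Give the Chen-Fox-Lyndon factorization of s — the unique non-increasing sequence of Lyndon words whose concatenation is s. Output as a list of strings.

emit factor 1: 'aab' (i=0, period=3)
emit factor 2: 'aab' (i=3, period=3)
emit factor 3: 'aaabbaaabbbbbabbababaabbbbb' (i=6, period=27)

["aab", "aab", "aaabbaaabbbbbabbababaabbbbb"]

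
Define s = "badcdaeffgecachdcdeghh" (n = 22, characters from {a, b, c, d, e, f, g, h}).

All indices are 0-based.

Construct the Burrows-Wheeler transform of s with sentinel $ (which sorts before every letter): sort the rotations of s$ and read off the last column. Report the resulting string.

rank  rotation                 last
    0  $badcdaeffgecachdcdeghh  h
    1  achdcdeghh$badcdaeffgec  c
    2  adcdaeffgecachdcdeghh$b  b
    3  aeffgecachdcdeghh$badcd  d
    4  badcdaeffgecachdcdeghh$  $
    5  cachdcdeghh$badcdaeffge  e
    6  cdaeffgecachdcdeghh$bad  d
    7  cdeghh$badcdaeffgecachd  d
    8  chdcdeghh$badcdaeffgeca  a
    9  daeffgecachdcdeghh$badc  c
   10  dcdaeffgecachdcdeghh$ba  a
   11  dcdeghh$badcdaeffgecach  h
   12  deghh$badcdaeffgecachdc  c
   13  ecachdcdeghh$badcdaeffg  g
   14  effgecachdcdeghh$badcda  a
   15  eghh$badcdaeffgecachdcd  d
   16  ffgecachdcdeghh$badcdae  e
   17  fgecachdcdeghh$badcdaef  f
   18  gecachdcdeghh$badcdaeff  f
   19  ghh$badcdaeffgecachdcde  e
   20  h$badcdaeffgecachdcdegh  h
   21  hdcdeghh$badcdaeffgecac  c
   22  hh$badcdaeffgecachdcdeg  g

hcbd$eddacahcgadeffehcg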